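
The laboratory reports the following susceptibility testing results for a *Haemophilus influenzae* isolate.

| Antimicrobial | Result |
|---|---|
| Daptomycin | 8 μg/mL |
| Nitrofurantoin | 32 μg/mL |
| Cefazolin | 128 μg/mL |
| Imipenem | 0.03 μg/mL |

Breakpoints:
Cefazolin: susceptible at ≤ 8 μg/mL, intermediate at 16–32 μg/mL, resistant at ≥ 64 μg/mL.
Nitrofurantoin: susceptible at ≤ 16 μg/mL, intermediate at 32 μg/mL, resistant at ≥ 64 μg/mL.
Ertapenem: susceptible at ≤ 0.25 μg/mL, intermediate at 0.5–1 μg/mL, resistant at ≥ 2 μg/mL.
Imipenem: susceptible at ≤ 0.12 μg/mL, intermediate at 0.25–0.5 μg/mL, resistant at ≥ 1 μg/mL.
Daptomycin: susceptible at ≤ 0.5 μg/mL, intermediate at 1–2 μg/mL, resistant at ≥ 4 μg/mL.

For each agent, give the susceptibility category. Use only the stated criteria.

Daptomycin 8 μg/mL: ≥ 4 μg/mL → resistant
Nitrofurantoin 32 μg/mL: = 32 μg/mL — Intermediate
Cefazolin 128 μg/mL: ≥ 64 μg/mL ⇒ Resistant
Imipenem 0.03 μg/mL: ≤ 0.12 μg/mL ⇒ susceptible

R, I, R, S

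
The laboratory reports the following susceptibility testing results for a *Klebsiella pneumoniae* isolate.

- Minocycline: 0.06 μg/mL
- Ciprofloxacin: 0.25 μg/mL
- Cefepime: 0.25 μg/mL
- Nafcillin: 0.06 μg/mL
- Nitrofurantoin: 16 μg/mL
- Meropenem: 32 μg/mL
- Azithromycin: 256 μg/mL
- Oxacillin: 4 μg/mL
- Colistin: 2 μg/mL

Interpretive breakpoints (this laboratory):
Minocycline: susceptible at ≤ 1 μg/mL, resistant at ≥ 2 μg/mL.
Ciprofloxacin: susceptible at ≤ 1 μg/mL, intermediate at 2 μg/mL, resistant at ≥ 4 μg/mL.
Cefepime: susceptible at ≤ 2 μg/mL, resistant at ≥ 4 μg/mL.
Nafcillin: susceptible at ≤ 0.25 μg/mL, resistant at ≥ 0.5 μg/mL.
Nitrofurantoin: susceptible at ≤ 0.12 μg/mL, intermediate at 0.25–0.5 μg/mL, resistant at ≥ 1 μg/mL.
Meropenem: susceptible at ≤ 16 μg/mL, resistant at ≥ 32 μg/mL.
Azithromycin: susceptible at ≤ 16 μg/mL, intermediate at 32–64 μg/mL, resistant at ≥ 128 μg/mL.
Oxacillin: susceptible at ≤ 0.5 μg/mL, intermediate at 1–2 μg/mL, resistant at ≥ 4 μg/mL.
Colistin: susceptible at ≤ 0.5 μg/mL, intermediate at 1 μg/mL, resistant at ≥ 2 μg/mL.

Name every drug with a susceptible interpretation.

minocycline, ciprofloxacin, cefepime, nafcillin

Minocycline (0.06 μg/mL) ≤ 1 μg/mL → Susceptible
Ciprofloxacin: 0.25 μg/mL is ≤ 1 μg/mL → S
Cefepime 0.25 μg/mL: ≤ 2 μg/mL — Susceptible
Nafcillin (0.06 μg/mL) ≤ 0.25 μg/mL → S
Nitrofurantoin 16 μg/mL: ≥ 1 μg/mL ⇒ R
Meropenem (32 μg/mL) ≥ 32 μg/mL ⇒ resistant
Azithromycin: 256 μg/mL is ≥ 128 μg/mL — resistant
Oxacillin (4 μg/mL) ≥ 4 μg/mL — Resistant
Colistin: 2 μg/mL is ≥ 2 μg/mL — Resistant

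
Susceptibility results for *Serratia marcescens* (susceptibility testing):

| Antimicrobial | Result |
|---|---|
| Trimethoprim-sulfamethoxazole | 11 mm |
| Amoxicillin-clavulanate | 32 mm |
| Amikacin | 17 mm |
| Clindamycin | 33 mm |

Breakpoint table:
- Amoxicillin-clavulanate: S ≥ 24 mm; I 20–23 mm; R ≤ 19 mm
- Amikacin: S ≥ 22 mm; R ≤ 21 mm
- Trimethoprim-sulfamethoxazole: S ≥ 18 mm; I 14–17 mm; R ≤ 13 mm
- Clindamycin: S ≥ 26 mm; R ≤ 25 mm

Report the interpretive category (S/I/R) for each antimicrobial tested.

R, S, R, S

Trimethoprim-sulfamethoxazole: 11 mm is ≤ 13 mm → R
Amoxicillin-clavulanate (32 mm) ≥ 24 mm ⇒ S
Amikacin: 17 mm is ≤ 21 mm ⇒ resistant
Clindamycin: 33 mm is ≥ 26 mm — S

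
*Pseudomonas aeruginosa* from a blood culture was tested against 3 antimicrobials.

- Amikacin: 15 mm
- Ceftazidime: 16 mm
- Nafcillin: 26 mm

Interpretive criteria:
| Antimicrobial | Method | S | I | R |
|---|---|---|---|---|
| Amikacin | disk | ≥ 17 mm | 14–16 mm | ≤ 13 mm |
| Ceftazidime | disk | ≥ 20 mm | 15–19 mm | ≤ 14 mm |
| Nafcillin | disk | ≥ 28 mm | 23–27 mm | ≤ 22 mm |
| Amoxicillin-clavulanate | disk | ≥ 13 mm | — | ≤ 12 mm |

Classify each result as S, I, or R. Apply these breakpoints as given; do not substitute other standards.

Amikacin: 15 mm is in 14–16 mm ⇒ intermediate
Ceftazidime 16 mm: in 15–19 mm ⇒ I
Nafcillin (26 mm) in 23–27 mm — I

I, I, I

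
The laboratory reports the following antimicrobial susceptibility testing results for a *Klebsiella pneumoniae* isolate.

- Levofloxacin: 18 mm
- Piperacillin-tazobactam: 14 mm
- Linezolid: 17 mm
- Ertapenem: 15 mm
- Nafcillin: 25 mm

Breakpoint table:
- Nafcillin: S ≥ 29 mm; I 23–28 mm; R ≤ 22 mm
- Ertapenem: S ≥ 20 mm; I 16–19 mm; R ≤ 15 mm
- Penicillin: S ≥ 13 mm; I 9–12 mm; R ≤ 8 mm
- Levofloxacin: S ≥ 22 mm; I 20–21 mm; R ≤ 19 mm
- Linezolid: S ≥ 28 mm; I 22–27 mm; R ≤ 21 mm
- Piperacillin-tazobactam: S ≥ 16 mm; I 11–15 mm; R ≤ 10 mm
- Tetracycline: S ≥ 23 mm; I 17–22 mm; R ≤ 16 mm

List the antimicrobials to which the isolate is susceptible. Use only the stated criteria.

none

Levofloxacin: 18 mm is ≤ 19 mm → resistant
Piperacillin-tazobactam 14 mm: in 11–15 mm → intermediate
Linezolid 17 mm: ≤ 21 mm — Resistant
Ertapenem: 15 mm is ≤ 15 mm — resistant
Nafcillin 25 mm: in 23–28 mm — I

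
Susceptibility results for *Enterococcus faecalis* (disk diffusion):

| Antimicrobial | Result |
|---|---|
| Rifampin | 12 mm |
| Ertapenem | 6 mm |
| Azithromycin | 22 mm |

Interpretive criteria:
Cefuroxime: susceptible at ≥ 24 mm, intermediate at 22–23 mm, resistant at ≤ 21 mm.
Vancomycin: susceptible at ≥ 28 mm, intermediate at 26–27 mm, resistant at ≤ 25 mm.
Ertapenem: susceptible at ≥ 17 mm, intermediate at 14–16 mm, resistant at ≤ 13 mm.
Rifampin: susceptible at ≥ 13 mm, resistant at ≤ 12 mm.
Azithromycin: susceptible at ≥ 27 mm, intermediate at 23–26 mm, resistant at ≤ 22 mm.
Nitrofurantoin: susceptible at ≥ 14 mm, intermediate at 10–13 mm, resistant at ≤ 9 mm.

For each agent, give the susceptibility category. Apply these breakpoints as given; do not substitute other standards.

R, R, R

Rifampin: 12 mm is ≤ 12 mm — Resistant
Ertapenem: 6 mm is ≤ 13 mm — resistant
Azithromycin 22 mm: ≤ 22 mm → resistant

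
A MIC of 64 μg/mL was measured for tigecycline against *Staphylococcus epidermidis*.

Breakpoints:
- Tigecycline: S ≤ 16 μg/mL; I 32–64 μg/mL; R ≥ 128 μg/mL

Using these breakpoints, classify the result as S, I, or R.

Intermediate

Tigecycline (64 μg/mL) in 32–64 μg/mL — I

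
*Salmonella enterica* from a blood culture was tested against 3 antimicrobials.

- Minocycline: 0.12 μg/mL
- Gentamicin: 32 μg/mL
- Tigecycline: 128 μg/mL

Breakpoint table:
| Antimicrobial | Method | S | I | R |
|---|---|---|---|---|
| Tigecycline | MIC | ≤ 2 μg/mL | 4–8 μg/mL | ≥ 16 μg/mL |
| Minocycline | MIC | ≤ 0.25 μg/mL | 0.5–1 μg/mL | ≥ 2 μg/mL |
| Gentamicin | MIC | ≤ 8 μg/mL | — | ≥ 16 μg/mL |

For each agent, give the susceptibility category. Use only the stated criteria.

Minocycline (0.12 μg/mL) ≤ 0.25 μg/mL ⇒ S
Gentamicin (32 μg/mL) ≥ 16 μg/mL → R
Tigecycline: 128 μg/mL is ≥ 16 μg/mL ⇒ Resistant

S, R, R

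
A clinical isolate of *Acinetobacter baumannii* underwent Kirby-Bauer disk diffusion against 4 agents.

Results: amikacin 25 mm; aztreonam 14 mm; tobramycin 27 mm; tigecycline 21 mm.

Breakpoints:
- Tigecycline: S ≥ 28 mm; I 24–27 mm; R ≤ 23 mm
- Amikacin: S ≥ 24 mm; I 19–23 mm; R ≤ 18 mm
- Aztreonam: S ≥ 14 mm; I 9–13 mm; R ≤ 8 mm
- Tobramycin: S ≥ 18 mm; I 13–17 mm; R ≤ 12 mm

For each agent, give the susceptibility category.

S, S, S, R

Amikacin 25 mm: ≥ 24 mm ⇒ S
Aztreonam (14 mm) ≥ 14 mm → susceptible
Tobramycin (27 mm) ≥ 18 mm ⇒ S
Tigecycline (21 mm) ≤ 23 mm ⇒ resistant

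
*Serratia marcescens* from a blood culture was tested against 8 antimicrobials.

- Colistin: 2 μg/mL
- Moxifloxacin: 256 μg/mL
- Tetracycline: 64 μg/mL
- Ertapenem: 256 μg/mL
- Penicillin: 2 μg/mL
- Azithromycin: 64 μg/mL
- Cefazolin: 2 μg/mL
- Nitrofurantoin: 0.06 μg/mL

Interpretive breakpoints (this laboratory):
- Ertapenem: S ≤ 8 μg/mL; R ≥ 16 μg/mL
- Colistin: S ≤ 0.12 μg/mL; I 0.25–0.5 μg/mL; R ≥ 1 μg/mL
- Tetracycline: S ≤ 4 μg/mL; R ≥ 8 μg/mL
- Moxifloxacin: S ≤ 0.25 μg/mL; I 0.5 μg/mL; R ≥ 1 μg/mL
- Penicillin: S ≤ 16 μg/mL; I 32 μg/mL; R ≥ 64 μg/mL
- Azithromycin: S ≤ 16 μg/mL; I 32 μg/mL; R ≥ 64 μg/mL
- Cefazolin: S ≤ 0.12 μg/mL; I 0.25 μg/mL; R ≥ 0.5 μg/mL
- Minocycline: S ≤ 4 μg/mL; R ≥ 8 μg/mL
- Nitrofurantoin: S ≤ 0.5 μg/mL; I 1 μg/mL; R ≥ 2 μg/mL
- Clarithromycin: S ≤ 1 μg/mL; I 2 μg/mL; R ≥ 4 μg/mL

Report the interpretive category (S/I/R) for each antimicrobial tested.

Colistin: 2 μg/mL is ≥ 1 μg/mL — Resistant
Moxifloxacin 256 μg/mL: ≥ 1 μg/mL → resistant
Tetracycline: 64 μg/mL is ≥ 8 μg/mL ⇒ R
Ertapenem 256 μg/mL: ≥ 16 μg/mL ⇒ R
Penicillin: 2 μg/mL is ≤ 16 μg/mL — S
Azithromycin (64 μg/mL) ≥ 64 μg/mL — Resistant
Cefazolin: 2 μg/mL is ≥ 0.5 μg/mL ⇒ resistant
Nitrofurantoin: 0.06 μg/mL is ≤ 0.5 μg/mL → S

R, R, R, R, S, R, R, S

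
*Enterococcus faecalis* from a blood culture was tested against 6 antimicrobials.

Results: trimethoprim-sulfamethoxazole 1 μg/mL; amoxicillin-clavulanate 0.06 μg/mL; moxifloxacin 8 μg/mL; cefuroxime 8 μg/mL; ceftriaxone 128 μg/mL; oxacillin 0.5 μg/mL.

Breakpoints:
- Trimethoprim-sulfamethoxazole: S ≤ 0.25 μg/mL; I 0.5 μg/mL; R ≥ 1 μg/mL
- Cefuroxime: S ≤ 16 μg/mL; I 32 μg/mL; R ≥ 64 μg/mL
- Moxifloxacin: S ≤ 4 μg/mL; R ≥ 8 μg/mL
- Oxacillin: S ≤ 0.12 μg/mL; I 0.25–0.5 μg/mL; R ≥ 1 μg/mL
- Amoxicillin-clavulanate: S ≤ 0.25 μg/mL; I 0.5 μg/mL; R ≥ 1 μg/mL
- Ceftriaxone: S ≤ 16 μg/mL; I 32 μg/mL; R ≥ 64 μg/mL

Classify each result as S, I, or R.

R, S, R, S, R, I

Trimethoprim-sulfamethoxazole (1 μg/mL) ≥ 1 μg/mL → Resistant
Amoxicillin-clavulanate (0.06 μg/mL) ≤ 0.25 μg/mL → susceptible
Moxifloxacin (8 μg/mL) ≥ 8 μg/mL → R
Cefuroxime 8 μg/mL: ≤ 16 μg/mL → susceptible
Ceftriaxone: 128 μg/mL is ≥ 64 μg/mL ⇒ resistant
Oxacillin (0.5 μg/mL) in 0.25–0.5 μg/mL — intermediate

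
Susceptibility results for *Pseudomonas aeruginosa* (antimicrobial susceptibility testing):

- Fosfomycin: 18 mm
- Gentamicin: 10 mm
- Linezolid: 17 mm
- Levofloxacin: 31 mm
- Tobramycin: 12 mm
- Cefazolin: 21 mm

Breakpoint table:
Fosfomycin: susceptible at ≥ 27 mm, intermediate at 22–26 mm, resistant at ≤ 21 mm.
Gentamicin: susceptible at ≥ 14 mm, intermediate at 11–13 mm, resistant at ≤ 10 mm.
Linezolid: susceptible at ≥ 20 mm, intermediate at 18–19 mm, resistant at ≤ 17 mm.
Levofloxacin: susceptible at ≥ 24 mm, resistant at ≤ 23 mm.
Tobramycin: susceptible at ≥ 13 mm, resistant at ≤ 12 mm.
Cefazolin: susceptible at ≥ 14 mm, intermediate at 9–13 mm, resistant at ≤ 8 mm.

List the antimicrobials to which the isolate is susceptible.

Fosfomycin (18 mm) ≤ 21 mm ⇒ R
Gentamicin (10 mm) ≤ 10 mm ⇒ Resistant
Linezolid: 17 mm is ≤ 17 mm ⇒ R
Levofloxacin 31 mm: ≥ 24 mm — susceptible
Tobramycin 12 mm: ≤ 12 mm — resistant
Cefazolin (21 mm) ≥ 14 mm → Susceptible

levofloxacin, cefazolin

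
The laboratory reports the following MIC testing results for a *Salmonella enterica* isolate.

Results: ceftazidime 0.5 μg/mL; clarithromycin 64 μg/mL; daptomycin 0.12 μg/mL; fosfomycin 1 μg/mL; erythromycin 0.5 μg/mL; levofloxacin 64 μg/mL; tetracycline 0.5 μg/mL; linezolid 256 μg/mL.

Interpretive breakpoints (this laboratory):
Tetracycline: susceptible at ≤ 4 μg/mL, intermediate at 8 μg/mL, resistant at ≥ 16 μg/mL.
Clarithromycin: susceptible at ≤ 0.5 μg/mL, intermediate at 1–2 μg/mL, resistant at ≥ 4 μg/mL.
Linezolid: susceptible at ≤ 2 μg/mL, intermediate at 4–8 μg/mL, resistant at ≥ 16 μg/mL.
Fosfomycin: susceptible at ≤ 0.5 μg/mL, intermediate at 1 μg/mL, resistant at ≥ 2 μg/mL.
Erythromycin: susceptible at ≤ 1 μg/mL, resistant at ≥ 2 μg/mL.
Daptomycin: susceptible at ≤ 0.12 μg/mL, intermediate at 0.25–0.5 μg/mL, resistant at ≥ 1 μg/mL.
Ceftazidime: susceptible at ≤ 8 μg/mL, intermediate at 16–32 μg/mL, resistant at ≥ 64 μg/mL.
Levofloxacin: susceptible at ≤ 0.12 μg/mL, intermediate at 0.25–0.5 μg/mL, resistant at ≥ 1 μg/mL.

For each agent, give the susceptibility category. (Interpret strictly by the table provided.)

S, R, S, I, S, R, S, R

Ceftazidime 0.5 μg/mL: ≤ 8 μg/mL — susceptible
Clarithromycin 64 μg/mL: ≥ 4 μg/mL ⇒ R
Daptomycin 0.12 μg/mL: ≤ 0.12 μg/mL — susceptible
Fosfomycin: 1 μg/mL is = 1 μg/mL — Intermediate
Erythromycin: 0.5 μg/mL is ≤ 1 μg/mL → Susceptible
Levofloxacin 64 μg/mL: ≥ 1 μg/mL ⇒ Resistant
Tetracycline: 0.5 μg/mL is ≤ 4 μg/mL ⇒ Susceptible
Linezolid: 256 μg/mL is ≥ 16 μg/mL — Resistant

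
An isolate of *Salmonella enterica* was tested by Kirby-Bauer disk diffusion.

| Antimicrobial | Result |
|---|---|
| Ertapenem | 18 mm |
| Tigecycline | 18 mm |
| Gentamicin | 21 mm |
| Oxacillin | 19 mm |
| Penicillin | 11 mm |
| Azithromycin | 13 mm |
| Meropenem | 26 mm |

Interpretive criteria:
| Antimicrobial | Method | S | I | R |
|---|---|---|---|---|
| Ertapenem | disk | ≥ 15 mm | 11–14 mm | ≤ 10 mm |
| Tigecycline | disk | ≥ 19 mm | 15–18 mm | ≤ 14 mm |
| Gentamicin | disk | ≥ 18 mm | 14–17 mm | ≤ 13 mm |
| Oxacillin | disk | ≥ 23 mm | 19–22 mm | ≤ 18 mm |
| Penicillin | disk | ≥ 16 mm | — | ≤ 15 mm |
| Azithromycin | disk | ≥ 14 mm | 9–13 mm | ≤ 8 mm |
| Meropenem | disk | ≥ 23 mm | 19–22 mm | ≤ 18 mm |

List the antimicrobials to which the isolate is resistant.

Ertapenem (18 mm) ≥ 15 mm — S
Tigecycline 18 mm: in 15–18 mm → I
Gentamicin 21 mm: ≥ 18 mm → susceptible
Oxacillin: 19 mm is in 19–22 mm — I
Penicillin: 11 mm is ≤ 15 mm → Resistant
Azithromycin: 13 mm is in 9–13 mm — Intermediate
Meropenem: 26 mm is ≥ 23 mm → susceptible

penicillin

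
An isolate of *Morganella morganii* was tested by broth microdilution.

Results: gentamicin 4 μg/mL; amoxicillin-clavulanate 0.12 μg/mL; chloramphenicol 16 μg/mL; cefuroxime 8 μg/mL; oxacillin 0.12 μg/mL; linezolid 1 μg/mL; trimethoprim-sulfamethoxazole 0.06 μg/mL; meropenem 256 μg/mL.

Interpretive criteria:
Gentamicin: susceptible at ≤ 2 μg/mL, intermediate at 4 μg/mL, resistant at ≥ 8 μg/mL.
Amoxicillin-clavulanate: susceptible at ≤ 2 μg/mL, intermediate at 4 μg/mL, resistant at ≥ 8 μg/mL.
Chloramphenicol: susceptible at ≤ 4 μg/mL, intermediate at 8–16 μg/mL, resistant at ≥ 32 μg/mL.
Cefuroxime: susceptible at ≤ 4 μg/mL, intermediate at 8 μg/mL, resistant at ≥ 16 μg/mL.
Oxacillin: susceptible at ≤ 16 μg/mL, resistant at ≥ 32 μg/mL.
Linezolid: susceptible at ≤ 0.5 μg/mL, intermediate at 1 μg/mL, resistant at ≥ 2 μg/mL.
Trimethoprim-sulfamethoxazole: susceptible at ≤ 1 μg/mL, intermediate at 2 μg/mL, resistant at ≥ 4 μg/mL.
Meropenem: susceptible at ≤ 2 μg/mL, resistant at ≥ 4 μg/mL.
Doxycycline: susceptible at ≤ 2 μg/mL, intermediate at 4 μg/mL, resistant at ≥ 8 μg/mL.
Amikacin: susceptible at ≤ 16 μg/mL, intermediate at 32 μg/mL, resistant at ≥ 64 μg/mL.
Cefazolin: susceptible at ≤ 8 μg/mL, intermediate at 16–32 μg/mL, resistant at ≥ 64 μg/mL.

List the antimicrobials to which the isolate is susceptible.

Gentamicin 4 μg/mL: = 4 μg/mL → I
Amoxicillin-clavulanate (0.12 μg/mL) ≤ 2 μg/mL — Susceptible
Chloramphenicol (16 μg/mL) in 8–16 μg/mL — Intermediate
Cefuroxime (8 μg/mL) = 8 μg/mL → Intermediate
Oxacillin (0.12 μg/mL) ≤ 16 μg/mL ⇒ Susceptible
Linezolid 1 μg/mL: = 1 μg/mL ⇒ Intermediate
Trimethoprim-sulfamethoxazole: 0.06 μg/mL is ≤ 1 μg/mL ⇒ S
Meropenem 256 μg/mL: ≥ 4 μg/mL ⇒ R

amoxicillin-clavulanate, oxacillin, trimethoprim-sulfamethoxazole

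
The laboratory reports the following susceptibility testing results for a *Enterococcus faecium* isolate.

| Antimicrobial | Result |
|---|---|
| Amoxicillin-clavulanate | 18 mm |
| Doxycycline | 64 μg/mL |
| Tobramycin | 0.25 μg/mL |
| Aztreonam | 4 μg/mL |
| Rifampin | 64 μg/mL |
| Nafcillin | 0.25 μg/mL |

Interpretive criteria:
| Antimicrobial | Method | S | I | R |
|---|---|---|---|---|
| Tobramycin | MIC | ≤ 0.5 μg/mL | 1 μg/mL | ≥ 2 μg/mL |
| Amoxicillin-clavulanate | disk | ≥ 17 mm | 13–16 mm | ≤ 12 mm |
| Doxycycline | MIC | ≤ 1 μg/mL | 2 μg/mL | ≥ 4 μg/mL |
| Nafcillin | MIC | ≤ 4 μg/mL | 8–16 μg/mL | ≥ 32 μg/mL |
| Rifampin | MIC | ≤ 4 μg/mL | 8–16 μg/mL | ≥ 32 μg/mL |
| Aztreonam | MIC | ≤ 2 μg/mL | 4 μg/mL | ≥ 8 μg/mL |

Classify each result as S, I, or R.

S, R, S, I, R, S

Amoxicillin-clavulanate 18 mm: ≥ 17 mm ⇒ Susceptible
Doxycycline: 64 μg/mL is ≥ 4 μg/mL → R
Tobramycin: 0.25 μg/mL is ≤ 0.5 μg/mL → S
Aztreonam: 4 μg/mL is = 4 μg/mL ⇒ Intermediate
Rifampin: 64 μg/mL is ≥ 32 μg/mL ⇒ Resistant
Nafcillin 0.25 μg/mL: ≤ 4 μg/mL ⇒ S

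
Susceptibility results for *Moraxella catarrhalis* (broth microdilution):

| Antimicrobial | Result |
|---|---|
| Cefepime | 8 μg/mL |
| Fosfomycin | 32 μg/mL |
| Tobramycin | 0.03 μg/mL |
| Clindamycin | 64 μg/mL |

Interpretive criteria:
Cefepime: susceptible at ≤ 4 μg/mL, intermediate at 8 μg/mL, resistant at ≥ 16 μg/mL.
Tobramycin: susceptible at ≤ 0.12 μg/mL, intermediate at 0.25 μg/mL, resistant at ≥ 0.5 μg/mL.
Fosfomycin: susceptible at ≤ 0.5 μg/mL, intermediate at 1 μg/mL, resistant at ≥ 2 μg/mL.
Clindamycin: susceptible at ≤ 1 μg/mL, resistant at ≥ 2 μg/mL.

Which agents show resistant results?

fosfomycin, clindamycin

Cefepime 8 μg/mL: = 8 μg/mL — Intermediate
Fosfomycin (32 μg/mL) ≥ 2 μg/mL — Resistant
Tobramycin (0.03 μg/mL) ≤ 0.12 μg/mL ⇒ Susceptible
Clindamycin: 64 μg/mL is ≥ 2 μg/mL → Resistant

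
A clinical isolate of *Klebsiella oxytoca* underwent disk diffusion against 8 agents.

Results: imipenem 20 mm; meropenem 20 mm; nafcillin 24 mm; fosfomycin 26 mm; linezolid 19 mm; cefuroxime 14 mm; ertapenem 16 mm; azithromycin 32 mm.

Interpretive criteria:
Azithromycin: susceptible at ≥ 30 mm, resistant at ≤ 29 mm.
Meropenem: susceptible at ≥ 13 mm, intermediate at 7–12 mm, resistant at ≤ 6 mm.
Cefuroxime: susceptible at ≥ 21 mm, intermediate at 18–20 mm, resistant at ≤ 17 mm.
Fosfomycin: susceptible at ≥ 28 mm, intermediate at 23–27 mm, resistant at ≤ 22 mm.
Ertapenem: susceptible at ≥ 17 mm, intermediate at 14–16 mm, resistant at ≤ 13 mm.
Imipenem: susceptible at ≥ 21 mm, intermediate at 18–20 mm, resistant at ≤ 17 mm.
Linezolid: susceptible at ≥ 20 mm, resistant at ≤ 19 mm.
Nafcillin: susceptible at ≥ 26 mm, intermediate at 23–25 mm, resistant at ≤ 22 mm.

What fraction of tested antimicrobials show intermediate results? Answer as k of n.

Imipenem 20 mm: in 18–20 mm ⇒ intermediate
Meropenem: 20 mm is ≥ 13 mm → susceptible
Nafcillin 24 mm: in 23–25 mm ⇒ I
Fosfomycin: 26 mm is in 23–27 mm → intermediate
Linezolid: 19 mm is ≤ 19 mm ⇒ resistant
Cefuroxime: 14 mm is ≤ 17 mm — Resistant
Ertapenem: 16 mm is in 14–16 mm — Intermediate
Azithromycin (32 mm) ≥ 30 mm → Susceptible
Intermediate: 4/8

4 of 8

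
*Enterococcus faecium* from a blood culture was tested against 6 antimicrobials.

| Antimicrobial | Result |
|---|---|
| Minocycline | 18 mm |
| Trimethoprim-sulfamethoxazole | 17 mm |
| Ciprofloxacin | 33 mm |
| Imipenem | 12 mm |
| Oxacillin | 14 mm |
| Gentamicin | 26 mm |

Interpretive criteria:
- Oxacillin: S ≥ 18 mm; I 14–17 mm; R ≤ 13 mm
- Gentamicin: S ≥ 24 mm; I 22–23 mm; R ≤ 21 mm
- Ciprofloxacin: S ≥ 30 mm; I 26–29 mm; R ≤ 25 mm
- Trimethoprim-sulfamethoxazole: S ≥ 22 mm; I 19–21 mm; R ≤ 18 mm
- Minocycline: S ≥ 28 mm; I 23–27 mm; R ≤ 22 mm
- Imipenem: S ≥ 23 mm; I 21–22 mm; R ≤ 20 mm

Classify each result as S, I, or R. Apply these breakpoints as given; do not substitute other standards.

R, R, S, R, I, S

Minocycline: 18 mm is ≤ 22 mm → Resistant
Trimethoprim-sulfamethoxazole: 17 mm is ≤ 18 mm ⇒ R
Ciprofloxacin (33 mm) ≥ 30 mm ⇒ susceptible
Imipenem: 12 mm is ≤ 20 mm → Resistant
Oxacillin (14 mm) in 14–17 mm → Intermediate
Gentamicin 26 mm: ≥ 24 mm — susceptible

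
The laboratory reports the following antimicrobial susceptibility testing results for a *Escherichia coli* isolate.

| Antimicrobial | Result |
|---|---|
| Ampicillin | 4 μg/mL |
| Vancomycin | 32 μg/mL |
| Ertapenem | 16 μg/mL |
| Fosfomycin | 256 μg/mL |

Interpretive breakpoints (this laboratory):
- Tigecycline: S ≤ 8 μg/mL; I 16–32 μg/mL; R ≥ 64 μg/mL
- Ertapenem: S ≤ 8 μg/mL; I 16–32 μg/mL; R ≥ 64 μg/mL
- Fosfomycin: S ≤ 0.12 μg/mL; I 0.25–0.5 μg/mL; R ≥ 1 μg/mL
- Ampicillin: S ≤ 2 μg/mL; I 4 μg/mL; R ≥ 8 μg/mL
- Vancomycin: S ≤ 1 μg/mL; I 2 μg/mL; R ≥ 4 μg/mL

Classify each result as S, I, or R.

I, R, I, R

Ampicillin (4 μg/mL) = 4 μg/mL → I
Vancomycin 32 μg/mL: ≥ 4 μg/mL — R
Ertapenem 16 μg/mL: in 16–32 μg/mL ⇒ Intermediate
Fosfomycin 256 μg/mL: ≥ 1 μg/mL — Resistant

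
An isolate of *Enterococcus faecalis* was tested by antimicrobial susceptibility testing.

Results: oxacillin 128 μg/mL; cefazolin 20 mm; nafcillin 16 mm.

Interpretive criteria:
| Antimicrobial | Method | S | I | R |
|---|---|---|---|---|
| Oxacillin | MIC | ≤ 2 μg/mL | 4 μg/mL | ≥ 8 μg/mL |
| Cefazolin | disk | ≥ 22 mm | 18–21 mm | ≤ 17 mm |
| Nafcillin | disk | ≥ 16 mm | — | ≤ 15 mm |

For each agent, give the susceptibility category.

Oxacillin: 128 μg/mL is ≥ 8 μg/mL — Resistant
Cefazolin (20 mm) in 18–21 mm → I
Nafcillin (16 mm) ≥ 16 mm ⇒ Susceptible

R, I, S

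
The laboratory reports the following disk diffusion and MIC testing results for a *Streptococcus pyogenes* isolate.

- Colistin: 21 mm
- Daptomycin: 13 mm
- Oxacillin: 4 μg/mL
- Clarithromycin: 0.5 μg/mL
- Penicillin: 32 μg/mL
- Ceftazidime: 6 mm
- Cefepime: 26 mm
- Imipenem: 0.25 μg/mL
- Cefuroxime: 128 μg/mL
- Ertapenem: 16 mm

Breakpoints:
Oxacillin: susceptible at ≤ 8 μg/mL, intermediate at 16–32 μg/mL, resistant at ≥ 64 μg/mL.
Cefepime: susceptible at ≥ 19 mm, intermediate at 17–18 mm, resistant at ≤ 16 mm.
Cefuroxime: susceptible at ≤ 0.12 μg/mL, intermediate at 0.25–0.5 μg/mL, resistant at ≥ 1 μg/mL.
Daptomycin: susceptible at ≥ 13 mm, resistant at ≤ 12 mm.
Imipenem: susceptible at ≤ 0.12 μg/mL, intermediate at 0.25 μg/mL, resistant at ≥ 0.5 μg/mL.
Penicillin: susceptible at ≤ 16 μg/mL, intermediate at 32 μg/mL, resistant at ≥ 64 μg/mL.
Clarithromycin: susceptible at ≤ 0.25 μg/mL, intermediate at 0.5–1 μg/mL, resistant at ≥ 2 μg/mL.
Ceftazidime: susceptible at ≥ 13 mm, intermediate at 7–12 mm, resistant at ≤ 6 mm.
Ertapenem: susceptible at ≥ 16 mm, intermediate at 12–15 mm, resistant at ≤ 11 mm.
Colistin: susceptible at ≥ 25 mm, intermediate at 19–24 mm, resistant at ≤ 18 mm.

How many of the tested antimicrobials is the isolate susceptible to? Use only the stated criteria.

Colistin 21 mm: in 19–24 mm ⇒ I
Daptomycin 13 mm: ≥ 13 mm ⇒ Susceptible
Oxacillin 4 μg/mL: ≤ 8 μg/mL ⇒ Susceptible
Clarithromycin: 0.5 μg/mL is in 0.5–1 μg/mL — intermediate
Penicillin 32 μg/mL: = 32 μg/mL ⇒ Intermediate
Ceftazidime 6 mm: ≤ 6 mm → Resistant
Cefepime (26 mm) ≥ 19 mm — S
Imipenem 0.25 μg/mL: = 0.25 μg/mL — I
Cefuroxime: 128 μg/mL is ≥ 1 μg/mL ⇒ R
Ertapenem 16 mm: ≥ 16 mm — S
Susceptible: 4

4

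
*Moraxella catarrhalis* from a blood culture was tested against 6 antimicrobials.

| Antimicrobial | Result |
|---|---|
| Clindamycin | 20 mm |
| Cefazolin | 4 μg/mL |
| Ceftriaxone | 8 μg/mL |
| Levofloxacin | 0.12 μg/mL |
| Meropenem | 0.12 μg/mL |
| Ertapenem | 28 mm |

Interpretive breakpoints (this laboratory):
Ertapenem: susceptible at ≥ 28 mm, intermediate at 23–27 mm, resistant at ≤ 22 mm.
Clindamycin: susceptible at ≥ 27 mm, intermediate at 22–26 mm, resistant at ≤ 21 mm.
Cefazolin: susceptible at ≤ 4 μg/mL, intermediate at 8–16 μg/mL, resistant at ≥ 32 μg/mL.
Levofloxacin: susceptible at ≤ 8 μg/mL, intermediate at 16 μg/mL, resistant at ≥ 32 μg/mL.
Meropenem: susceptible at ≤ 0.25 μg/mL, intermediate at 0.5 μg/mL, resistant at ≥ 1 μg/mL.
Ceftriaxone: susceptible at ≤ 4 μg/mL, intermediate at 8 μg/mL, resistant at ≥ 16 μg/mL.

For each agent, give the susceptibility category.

Clindamycin 20 mm: ≤ 21 mm ⇒ Resistant
Cefazolin: 4 μg/mL is ≤ 4 μg/mL — Susceptible
Ceftriaxone (8 μg/mL) = 8 μg/mL ⇒ I
Levofloxacin (0.12 μg/mL) ≤ 8 μg/mL → Susceptible
Meropenem 0.12 μg/mL: ≤ 0.25 μg/mL → Susceptible
Ertapenem 28 mm: ≥ 28 mm — Susceptible

R, S, I, S, S, S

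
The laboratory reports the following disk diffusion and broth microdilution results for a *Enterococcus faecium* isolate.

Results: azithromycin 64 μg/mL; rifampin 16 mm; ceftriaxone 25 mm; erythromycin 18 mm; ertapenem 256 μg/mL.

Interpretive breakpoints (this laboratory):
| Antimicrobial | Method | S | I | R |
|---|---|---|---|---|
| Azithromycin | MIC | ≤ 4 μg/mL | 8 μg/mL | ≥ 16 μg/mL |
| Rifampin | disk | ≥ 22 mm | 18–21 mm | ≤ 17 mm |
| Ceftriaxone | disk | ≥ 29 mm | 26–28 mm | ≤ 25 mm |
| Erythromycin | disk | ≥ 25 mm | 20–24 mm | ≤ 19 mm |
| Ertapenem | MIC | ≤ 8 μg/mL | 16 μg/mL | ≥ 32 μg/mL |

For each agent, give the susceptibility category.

R, R, R, R, R

Azithromycin 64 μg/mL: ≥ 16 μg/mL ⇒ R
Rifampin 16 mm: ≤ 17 mm ⇒ resistant
Ceftriaxone: 25 mm is ≤ 25 mm — R
Erythromycin: 18 mm is ≤ 19 mm ⇒ Resistant
Ertapenem (256 μg/mL) ≥ 32 μg/mL → R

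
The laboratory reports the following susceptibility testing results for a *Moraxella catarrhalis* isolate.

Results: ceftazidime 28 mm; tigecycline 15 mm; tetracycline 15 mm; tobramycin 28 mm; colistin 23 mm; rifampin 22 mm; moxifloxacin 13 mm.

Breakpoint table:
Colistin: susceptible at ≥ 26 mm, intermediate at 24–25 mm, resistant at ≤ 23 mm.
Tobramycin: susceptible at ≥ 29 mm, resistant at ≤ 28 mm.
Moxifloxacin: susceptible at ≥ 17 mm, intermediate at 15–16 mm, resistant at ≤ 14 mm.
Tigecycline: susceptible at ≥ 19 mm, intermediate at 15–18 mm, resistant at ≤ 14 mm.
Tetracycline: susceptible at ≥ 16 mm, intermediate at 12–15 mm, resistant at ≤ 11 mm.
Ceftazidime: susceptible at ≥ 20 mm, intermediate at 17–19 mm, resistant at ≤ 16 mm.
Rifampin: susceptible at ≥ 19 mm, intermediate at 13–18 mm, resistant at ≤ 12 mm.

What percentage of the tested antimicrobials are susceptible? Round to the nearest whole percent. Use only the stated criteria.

Ceftazidime (28 mm) ≥ 20 mm → Susceptible
Tigecycline: 15 mm is in 15–18 mm ⇒ intermediate
Tetracycline 15 mm: in 12–15 mm — I
Tobramycin: 28 mm is ≤ 28 mm — Resistant
Colistin 23 mm: ≤ 23 mm → R
Rifampin (22 mm) ≥ 19 mm — S
Moxifloxacin 13 mm: ≤ 14 mm ⇒ resistant
Susceptible: 2/7

29%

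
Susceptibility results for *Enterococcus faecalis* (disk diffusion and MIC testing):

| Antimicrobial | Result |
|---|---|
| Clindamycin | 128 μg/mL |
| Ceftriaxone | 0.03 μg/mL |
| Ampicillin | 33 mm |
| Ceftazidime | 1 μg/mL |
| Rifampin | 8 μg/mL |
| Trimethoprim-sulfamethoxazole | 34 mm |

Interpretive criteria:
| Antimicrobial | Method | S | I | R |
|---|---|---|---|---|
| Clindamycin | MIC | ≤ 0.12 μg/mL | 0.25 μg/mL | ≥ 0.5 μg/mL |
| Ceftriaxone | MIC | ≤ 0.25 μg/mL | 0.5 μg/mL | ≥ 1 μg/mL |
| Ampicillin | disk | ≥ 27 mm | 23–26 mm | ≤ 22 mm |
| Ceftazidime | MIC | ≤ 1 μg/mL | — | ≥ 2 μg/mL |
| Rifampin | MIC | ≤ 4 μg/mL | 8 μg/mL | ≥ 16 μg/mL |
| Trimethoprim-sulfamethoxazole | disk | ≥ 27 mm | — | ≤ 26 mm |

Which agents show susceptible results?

ceftriaxone, ampicillin, ceftazidime, trimethoprim-sulfamethoxazole

Clindamycin 128 μg/mL: ≥ 0.5 μg/mL — Resistant
Ceftriaxone (0.03 μg/mL) ≤ 0.25 μg/mL → susceptible
Ampicillin 33 mm: ≥ 27 mm — S
Ceftazidime (1 μg/mL) ≤ 1 μg/mL → susceptible
Rifampin (8 μg/mL) = 8 μg/mL ⇒ I
Trimethoprim-sulfamethoxazole 34 mm: ≥ 27 mm ⇒ S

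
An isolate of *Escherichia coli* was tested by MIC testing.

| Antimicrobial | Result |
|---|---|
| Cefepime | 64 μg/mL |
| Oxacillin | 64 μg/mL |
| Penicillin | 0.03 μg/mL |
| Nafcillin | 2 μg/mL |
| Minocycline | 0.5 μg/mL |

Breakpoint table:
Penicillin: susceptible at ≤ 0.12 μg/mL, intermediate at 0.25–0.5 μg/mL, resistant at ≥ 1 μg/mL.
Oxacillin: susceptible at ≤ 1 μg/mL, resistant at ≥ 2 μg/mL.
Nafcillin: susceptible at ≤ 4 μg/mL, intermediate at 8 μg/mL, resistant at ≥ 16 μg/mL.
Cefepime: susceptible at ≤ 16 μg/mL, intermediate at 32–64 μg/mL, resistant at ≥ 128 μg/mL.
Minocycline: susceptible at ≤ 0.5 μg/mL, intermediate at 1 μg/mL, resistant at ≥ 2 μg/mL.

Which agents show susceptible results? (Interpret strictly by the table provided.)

penicillin, nafcillin, minocycline

Cefepime (64 μg/mL) in 32–64 μg/mL → I
Oxacillin (64 μg/mL) ≥ 2 μg/mL — resistant
Penicillin: 0.03 μg/mL is ≤ 0.12 μg/mL — S
Nafcillin (2 μg/mL) ≤ 4 μg/mL → Susceptible
Minocycline 0.5 μg/mL: ≤ 0.5 μg/mL — Susceptible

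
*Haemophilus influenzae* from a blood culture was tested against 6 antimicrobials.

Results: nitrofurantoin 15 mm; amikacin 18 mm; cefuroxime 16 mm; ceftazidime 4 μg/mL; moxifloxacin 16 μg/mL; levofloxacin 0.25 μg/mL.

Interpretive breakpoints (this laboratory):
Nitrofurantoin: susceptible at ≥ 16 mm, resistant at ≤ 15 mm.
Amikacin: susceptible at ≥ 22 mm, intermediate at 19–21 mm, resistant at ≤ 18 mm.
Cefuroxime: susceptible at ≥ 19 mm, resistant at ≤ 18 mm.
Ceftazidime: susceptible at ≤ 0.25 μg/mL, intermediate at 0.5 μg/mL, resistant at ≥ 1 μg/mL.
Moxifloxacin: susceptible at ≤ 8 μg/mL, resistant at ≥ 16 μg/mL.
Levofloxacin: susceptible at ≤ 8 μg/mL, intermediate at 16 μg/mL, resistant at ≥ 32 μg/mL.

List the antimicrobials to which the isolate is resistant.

Nitrofurantoin (15 mm) ≤ 15 mm — Resistant
Amikacin: 18 mm is ≤ 18 mm — Resistant
Cefuroxime 16 mm: ≤ 18 mm — resistant
Ceftazidime (4 μg/mL) ≥ 1 μg/mL → Resistant
Moxifloxacin 16 μg/mL: ≥ 16 μg/mL ⇒ R
Levofloxacin: 0.25 μg/mL is ≤ 8 μg/mL — susceptible

nitrofurantoin, amikacin, cefuroxime, ceftazidime, moxifloxacin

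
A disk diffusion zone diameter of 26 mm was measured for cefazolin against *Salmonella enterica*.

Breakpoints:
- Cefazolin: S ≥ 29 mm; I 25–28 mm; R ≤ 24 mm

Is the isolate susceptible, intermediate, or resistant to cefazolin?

Cefazolin 26 mm: in 25–28 mm → intermediate

I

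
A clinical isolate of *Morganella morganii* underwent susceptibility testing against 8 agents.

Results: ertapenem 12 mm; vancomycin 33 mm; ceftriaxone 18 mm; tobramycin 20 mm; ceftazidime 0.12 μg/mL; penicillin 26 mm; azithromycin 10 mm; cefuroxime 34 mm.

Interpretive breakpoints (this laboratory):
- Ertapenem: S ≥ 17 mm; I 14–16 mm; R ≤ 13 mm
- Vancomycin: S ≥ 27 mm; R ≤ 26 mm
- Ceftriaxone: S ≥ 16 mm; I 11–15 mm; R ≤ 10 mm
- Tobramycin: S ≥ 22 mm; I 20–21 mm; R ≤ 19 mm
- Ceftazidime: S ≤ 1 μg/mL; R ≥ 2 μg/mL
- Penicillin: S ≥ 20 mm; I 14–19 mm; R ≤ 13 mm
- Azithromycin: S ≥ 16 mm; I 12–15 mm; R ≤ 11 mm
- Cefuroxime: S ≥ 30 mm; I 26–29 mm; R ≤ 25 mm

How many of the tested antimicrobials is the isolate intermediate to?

1

Ertapenem (12 mm) ≤ 13 mm → resistant
Vancomycin: 33 mm is ≥ 27 mm → susceptible
Ceftriaxone (18 mm) ≥ 16 mm — Susceptible
Tobramycin 20 mm: in 20–21 mm ⇒ intermediate
Ceftazidime 0.12 μg/mL: ≤ 1 μg/mL → susceptible
Penicillin 26 mm: ≥ 20 mm — S
Azithromycin 10 mm: ≤ 11 mm → R
Cefuroxime 34 mm: ≥ 30 mm → susceptible
Intermediate: 1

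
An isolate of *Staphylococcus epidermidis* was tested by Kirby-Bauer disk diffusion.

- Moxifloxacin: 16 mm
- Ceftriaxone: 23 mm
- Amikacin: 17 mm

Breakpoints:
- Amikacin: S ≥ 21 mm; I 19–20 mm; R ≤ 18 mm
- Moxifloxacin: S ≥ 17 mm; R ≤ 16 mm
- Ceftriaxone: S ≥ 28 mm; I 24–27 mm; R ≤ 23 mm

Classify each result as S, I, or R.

R, R, R

Moxifloxacin: 16 mm is ≤ 16 mm — R
Ceftriaxone (23 mm) ≤ 23 mm ⇒ Resistant
Amikacin: 17 mm is ≤ 18 mm — R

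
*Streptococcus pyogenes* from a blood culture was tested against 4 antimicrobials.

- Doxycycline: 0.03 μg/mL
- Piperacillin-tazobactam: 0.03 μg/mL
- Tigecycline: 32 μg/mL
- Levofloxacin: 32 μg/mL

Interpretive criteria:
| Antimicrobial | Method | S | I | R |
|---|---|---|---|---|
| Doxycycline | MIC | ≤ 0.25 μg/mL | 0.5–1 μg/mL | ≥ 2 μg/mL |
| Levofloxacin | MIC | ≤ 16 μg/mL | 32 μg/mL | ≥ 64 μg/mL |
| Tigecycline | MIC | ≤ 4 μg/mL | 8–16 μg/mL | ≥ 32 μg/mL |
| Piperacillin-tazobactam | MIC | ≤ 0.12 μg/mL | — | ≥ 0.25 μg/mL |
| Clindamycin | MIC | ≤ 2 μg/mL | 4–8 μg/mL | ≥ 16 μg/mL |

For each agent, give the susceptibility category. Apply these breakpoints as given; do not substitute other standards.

S, S, R, I

Doxycycline (0.03 μg/mL) ≤ 0.25 μg/mL — S
Piperacillin-tazobactam 0.03 μg/mL: ≤ 0.12 μg/mL → susceptible
Tigecycline (32 μg/mL) ≥ 32 μg/mL → resistant
Levofloxacin: 32 μg/mL is = 32 μg/mL → intermediate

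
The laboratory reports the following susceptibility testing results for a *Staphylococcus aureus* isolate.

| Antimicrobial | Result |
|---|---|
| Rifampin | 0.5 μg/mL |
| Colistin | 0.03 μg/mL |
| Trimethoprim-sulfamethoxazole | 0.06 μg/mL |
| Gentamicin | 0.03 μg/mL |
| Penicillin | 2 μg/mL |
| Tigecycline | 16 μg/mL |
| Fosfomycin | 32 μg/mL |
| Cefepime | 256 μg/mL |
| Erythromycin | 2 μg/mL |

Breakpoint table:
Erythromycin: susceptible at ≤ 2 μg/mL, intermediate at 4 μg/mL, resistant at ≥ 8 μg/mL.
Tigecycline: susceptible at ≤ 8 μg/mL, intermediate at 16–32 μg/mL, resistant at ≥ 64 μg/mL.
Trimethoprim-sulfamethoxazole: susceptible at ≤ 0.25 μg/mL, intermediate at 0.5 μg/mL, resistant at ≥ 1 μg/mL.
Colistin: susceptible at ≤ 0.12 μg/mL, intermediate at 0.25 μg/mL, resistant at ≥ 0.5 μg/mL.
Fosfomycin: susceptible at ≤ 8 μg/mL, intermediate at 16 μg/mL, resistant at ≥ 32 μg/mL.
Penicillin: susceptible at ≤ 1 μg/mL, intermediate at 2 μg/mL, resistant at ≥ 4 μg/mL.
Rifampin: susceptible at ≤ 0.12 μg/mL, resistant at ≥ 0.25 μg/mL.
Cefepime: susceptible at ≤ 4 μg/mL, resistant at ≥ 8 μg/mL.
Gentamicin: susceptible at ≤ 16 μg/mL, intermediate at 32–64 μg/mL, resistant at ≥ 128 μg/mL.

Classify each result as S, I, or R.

Rifampin (0.5 μg/mL) ≥ 0.25 μg/mL — R
Colistin: 0.03 μg/mL is ≤ 0.12 μg/mL ⇒ S
Trimethoprim-sulfamethoxazole (0.06 μg/mL) ≤ 0.25 μg/mL → susceptible
Gentamicin (0.03 μg/mL) ≤ 16 μg/mL — susceptible
Penicillin 2 μg/mL: = 2 μg/mL ⇒ Intermediate
Tigecycline (16 μg/mL) in 16–32 μg/mL → Intermediate
Fosfomycin (32 μg/mL) ≥ 32 μg/mL ⇒ R
Cefepime 256 μg/mL: ≥ 8 μg/mL ⇒ resistant
Erythromycin 2 μg/mL: ≤ 2 μg/mL → susceptible

R, S, S, S, I, I, R, R, S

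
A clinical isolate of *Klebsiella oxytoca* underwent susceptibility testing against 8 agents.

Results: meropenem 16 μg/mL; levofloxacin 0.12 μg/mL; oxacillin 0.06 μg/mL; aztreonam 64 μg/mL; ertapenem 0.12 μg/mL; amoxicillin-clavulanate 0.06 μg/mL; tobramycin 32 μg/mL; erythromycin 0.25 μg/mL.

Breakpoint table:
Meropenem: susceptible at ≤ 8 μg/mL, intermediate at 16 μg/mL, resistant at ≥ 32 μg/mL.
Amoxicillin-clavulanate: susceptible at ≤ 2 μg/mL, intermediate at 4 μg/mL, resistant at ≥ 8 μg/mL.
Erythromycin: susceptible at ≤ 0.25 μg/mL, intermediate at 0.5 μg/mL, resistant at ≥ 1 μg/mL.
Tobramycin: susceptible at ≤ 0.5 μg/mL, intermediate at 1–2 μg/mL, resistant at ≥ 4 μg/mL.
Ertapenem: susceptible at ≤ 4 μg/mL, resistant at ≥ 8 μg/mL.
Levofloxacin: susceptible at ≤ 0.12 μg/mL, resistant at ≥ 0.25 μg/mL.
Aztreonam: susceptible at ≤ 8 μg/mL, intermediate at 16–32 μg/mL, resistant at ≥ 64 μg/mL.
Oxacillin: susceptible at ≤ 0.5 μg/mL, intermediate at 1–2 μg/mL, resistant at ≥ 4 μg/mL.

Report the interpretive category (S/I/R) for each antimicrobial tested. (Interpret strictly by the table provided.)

Meropenem 16 μg/mL: = 16 μg/mL — Intermediate
Levofloxacin: 0.12 μg/mL is ≤ 0.12 μg/mL ⇒ susceptible
Oxacillin 0.06 μg/mL: ≤ 0.5 μg/mL — susceptible
Aztreonam: 64 μg/mL is ≥ 64 μg/mL — Resistant
Ertapenem (0.12 μg/mL) ≤ 4 μg/mL → susceptible
Amoxicillin-clavulanate 0.06 μg/mL: ≤ 2 μg/mL — S
Tobramycin: 32 μg/mL is ≥ 4 μg/mL → resistant
Erythromycin 0.25 μg/mL: ≤ 0.25 μg/mL — Susceptible

I, S, S, R, S, S, R, S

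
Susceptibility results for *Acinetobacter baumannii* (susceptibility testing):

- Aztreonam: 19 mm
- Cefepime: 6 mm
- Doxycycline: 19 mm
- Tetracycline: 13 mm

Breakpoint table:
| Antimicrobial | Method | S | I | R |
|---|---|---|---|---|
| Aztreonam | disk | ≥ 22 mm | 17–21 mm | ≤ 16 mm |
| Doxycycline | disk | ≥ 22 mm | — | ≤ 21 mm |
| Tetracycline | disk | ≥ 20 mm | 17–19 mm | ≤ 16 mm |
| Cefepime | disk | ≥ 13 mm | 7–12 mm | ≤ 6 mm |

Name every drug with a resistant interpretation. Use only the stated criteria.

Aztreonam: 19 mm is in 17–21 mm ⇒ I
Cefepime: 6 mm is ≤ 6 mm — resistant
Doxycycline (19 mm) ≤ 21 mm — resistant
Tetracycline (13 mm) ≤ 16 mm ⇒ Resistant

cefepime, doxycycline, tetracycline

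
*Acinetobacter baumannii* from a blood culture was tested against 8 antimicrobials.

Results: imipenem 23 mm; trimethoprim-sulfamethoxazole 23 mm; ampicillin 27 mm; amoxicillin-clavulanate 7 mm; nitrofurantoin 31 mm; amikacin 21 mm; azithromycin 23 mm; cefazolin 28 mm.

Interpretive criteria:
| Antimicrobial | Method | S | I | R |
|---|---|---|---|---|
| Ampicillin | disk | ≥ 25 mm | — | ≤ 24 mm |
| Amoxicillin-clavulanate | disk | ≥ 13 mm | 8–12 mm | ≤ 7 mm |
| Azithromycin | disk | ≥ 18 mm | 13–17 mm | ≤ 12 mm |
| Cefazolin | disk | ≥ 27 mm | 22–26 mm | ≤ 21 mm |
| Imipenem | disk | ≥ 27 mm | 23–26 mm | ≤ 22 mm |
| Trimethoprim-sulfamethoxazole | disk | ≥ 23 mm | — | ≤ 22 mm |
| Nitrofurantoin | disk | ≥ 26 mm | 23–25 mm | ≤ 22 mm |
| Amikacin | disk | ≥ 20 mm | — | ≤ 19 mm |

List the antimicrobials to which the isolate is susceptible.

trimethoprim-sulfamethoxazole, ampicillin, nitrofurantoin, amikacin, azithromycin, cefazolin

Imipenem: 23 mm is in 23–26 mm → I
Trimethoprim-sulfamethoxazole 23 mm: ≥ 23 mm ⇒ Susceptible
Ampicillin (27 mm) ≥ 25 mm — S
Amoxicillin-clavulanate: 7 mm is ≤ 7 mm → R
Nitrofurantoin 31 mm: ≥ 26 mm — susceptible
Amikacin 21 mm: ≥ 20 mm → susceptible
Azithromycin: 23 mm is ≥ 18 mm ⇒ susceptible
Cefazolin: 28 mm is ≥ 27 mm ⇒ susceptible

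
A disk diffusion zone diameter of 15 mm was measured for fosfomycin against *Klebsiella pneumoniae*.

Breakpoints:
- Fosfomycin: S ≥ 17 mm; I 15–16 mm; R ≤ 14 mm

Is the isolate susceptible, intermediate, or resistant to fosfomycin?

I

Fosfomycin: 15 mm is in 15–16 mm — I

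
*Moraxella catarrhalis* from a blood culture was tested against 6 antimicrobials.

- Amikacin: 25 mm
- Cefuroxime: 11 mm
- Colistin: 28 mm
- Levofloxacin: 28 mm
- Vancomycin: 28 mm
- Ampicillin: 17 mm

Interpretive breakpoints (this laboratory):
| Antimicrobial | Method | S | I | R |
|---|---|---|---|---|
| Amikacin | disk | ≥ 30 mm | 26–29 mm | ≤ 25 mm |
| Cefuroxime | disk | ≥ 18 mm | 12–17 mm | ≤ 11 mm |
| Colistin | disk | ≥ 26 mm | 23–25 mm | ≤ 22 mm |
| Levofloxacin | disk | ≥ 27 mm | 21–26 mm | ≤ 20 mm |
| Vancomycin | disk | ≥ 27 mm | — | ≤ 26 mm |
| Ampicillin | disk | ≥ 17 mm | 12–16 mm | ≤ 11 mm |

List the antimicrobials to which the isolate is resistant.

Amikacin: 25 mm is ≤ 25 mm → Resistant
Cefuroxime 11 mm: ≤ 11 mm — R
Colistin (28 mm) ≥ 26 mm ⇒ susceptible
Levofloxacin: 28 mm is ≥ 27 mm → Susceptible
Vancomycin (28 mm) ≥ 27 mm ⇒ susceptible
Ampicillin (17 mm) ≥ 17 mm — susceptible

amikacin, cefuroxime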